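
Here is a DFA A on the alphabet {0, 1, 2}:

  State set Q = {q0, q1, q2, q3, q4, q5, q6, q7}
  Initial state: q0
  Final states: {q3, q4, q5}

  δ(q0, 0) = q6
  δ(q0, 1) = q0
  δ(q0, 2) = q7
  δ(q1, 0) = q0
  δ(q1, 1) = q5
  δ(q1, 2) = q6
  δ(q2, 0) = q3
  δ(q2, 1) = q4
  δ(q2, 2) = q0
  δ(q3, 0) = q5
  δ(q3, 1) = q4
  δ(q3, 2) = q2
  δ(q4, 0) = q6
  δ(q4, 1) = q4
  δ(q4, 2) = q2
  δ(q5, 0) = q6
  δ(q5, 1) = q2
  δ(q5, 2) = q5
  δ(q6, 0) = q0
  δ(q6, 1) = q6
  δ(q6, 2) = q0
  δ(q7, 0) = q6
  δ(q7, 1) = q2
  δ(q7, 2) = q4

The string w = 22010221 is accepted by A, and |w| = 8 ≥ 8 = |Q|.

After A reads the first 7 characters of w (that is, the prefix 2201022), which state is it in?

State sequence: q0 -2-> q7 -2-> q4 -0-> q6 -1-> q6 -0-> q0 -2-> q7 -2-> q4

After reading 7 characters, A is in state q4.

q4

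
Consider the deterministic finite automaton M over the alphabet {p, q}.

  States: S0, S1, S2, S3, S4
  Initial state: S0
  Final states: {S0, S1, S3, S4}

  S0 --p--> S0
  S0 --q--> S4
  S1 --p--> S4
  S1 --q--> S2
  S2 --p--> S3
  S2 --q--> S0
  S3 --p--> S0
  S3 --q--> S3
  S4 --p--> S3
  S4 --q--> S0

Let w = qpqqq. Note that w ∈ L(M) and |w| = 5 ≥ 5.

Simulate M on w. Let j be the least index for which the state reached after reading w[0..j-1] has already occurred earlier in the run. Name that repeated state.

Run of M on w = q p q q q:
  step 0: S0  (start)
  step 1: S4  (read q: S0→S4)
  step 2: S3  (read p: S4→S3)
  step 3: S3  (read q: S3→S3)   ← first repeat (S3 seen earlier)
  step 4: S3  (read q: S3→S3)
  step 5: S3  (read q: S3→S3)

The earliest repeat is at step j = 3: M is in S3, which it already visited at step i = 2.
Pumping length from the standard proof: p = 5 (the number of states). The repeated state found above gives |xy| = j ≤ 5 and |y| = j − i ≥ 1.

S3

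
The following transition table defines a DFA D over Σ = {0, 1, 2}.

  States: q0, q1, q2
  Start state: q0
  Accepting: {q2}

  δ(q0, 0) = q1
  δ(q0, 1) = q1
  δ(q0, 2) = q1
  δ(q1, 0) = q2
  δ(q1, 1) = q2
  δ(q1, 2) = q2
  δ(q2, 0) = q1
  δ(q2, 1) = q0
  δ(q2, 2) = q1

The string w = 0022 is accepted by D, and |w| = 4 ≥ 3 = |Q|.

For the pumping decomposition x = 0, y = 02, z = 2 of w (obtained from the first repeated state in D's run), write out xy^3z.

00202022

xy^3z = 0·02·02·02·2 = 00202022.
Reading y = 02 takes D from q1 back to q1, so after x·y·y·y the machine is still in q1, and z then leads to the accepting state q2. Hence 00202022 ∈ L(D).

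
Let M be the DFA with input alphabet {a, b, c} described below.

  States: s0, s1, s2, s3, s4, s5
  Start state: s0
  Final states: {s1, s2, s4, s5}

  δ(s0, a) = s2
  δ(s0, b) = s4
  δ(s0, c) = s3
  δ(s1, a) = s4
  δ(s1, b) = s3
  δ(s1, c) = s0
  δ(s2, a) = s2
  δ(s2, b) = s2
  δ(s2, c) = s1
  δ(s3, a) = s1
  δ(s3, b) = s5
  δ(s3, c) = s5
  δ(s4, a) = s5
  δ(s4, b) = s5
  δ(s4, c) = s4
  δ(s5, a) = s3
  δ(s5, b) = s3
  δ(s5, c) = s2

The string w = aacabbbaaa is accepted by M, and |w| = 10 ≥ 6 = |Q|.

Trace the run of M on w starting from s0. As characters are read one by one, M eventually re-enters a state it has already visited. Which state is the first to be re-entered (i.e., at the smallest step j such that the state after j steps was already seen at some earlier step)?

s2

Run of M on w = a a c a b b b a a a:
  step 0: s0  (start)
  step 1: s2  (read a: s0→s2)
  step 2: s2  (read a: s2→s2)   ← first repeat (s2 seen earlier)
  step 3: s1  (read c: s2→s1)
  step 4: s4  (read a: s1→s4)
  step 5: s5  (read b: s4→s5)
  step 6: s3  (read b: s5→s3)
  step 7: s5  (read b: s3→s5)
  step 8: s3  (read a: s5→s3)
  step 9: s1  (read a: s3→s1)
  step 10: s4  (read a: s1→s4)

The earliest repeat is at step j = 2: M is in s2, which it already visited at step i = 1.
Pumping length from the standard proof: p = 6 (the number of states). The repeated state found above gives |xy| = j ≤ 6 and |y| = j − i ≥ 1.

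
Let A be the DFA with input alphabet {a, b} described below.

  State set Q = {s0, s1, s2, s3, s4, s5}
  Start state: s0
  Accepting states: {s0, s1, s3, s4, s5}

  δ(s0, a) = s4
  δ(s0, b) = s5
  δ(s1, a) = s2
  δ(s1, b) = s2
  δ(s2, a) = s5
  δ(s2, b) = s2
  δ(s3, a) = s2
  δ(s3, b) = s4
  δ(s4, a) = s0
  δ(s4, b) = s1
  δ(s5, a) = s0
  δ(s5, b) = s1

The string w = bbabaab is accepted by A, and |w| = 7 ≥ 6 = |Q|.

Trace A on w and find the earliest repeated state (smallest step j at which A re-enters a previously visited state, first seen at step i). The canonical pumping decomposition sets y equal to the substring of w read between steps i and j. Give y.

b

State sequence: s0 -b-> s5 -b-> s1 -a-> s2 -b-> s2 -a-> s5 -a-> s0 -b-> s5
First repeat at step 4: s2 was already visited.

So i = 3, j = 4, giving x = w[0:3] = bba, y = w[3:4] = b, z = w[4:7] = aab.
Check: |xy| = 4 ≤ 6 and |y| = 1 ≥ 1. Reading y takes A from s2 back to s2, so every xyⁱz is accepted.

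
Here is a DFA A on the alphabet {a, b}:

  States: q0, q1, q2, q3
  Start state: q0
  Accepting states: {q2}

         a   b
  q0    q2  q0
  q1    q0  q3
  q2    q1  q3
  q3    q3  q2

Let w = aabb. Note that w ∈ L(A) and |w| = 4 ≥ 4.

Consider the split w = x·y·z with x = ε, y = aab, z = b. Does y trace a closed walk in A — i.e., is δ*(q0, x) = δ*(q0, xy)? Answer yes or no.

no

Run of A on the first 3 characters of w = a a b:
  step 0: q0  (start)
  step 1: q2  (read a: q0→q2)
  step 2: q1  (read a: q2→q1)
  step 3: q3  (read b: q1→q3)

After x (step 0): q0. After xy (step 3): q3.
They differ (q0 ≠ q3), so y is not a cycle from the state after x; this split is not the one the pumping-lemma construction produces, and pumping y need not keep the string in L(A).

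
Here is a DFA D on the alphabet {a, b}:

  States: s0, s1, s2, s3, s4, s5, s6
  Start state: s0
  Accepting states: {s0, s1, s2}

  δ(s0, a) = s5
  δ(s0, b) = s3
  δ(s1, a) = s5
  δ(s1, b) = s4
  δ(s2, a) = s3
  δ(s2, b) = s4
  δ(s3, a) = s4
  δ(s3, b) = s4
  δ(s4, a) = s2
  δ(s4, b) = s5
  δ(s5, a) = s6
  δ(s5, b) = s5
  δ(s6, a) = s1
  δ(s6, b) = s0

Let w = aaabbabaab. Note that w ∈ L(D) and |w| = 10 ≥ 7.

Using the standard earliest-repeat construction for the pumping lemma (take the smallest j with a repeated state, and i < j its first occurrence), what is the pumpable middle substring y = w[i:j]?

State sequence: s0 -a-> s5 -a-> s6 -a-> s1 -b-> s4 -b-> s5 -a-> s6 -b-> s0 -a-> s5 -a-> s6 -b-> s0
First repeat at step 5: s5 was already visited.

So i = 1, j = 5, giving x = w[0:1] = a, y = w[1:5] = aabb, z = w[5:10] = abaab.
Check: |xy| = 5 ≤ 7 and |y| = 4 ≥ 1. Reading y takes D from s5 back to s5, so every xyⁱz is accepted.

aabb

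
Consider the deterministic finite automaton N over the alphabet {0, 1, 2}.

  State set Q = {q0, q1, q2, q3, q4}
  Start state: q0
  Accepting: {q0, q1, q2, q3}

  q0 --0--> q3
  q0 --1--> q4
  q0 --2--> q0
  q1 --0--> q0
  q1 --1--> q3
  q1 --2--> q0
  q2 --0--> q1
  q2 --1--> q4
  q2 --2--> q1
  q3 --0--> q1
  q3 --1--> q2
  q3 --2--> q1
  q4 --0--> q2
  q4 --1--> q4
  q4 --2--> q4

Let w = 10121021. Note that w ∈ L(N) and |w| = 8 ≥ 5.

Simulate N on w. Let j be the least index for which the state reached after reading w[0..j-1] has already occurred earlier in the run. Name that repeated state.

q4

State sequence: q0 -1-> q4 -0-> q2 -1-> q4 -2-> q4 -1-> q4 -0-> q2 -2-> q1 -1-> q3
First repeat at step 3: q4 was already visited.

The earliest repeat is at step j = 3: N is in q4, which it already visited at step i = 1.
Pumping length from the standard proof: p = 5 (the number of states). The repeated state found above gives |xy| = j ≤ 5 and |y| = j − i ≥ 1.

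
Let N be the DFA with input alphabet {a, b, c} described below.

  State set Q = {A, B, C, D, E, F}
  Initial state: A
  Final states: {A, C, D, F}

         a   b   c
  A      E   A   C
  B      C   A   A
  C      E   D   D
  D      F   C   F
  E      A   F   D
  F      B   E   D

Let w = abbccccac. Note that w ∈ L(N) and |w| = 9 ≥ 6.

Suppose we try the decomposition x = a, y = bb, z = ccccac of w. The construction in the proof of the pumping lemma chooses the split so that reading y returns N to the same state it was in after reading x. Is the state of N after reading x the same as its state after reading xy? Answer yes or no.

State sequence: A -a-> E -b-> F -b-> E

After x (step 1): E. After xy (step 3): E.
They match, so y = bb drives N around a cycle from E back to itself; pumping y any number of times keeps N in E before reading z, and xyⁱz ∈ L(N) for every i ≥ 0.

yes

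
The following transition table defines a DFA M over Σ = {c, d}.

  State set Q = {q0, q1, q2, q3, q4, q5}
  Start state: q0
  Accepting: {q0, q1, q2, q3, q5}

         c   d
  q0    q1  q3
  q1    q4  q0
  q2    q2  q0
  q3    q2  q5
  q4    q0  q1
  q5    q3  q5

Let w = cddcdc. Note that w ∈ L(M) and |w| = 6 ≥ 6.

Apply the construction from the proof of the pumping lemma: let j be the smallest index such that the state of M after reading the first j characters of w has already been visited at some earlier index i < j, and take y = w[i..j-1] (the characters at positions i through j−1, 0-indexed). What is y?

cd

Run of M on w = c d d c d c:
  step 0: q0  (start)
  step 1: q1  (read c: q0→q1)
  step 2: q0  (read d: q1→q0)   ← first repeat (q0 seen earlier)
  step 3: q3  (read d: q0→q3)
  step 4: q2  (read c: q3→q2)
  step 5: q0  (read d: q2→q0)
  step 6: q1  (read c: q0→q1)

So i = 0, j = 2, giving x = w[0:0] = ε, y = w[0:2] = cd, z = w[2:6] = dcdc.
Check: |xy| = 2 ≤ 6 and |y| = 2 ≥ 1. Reading y takes M from q0 back to q0, so every xyⁱz is accepted.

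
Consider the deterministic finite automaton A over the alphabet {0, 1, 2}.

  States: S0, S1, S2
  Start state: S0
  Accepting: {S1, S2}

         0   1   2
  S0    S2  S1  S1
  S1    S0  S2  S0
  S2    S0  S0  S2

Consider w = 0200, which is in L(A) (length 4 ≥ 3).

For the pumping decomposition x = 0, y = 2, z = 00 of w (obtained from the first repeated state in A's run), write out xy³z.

022200

xy^3z = 0·2·2·2·00 = 022200.
Reading y = 2 takes A from S2 back to S2, so after x·y·y·y the machine is still in S2, and z then leads to the accepting state S2. Hence 022200 ∈ L(A).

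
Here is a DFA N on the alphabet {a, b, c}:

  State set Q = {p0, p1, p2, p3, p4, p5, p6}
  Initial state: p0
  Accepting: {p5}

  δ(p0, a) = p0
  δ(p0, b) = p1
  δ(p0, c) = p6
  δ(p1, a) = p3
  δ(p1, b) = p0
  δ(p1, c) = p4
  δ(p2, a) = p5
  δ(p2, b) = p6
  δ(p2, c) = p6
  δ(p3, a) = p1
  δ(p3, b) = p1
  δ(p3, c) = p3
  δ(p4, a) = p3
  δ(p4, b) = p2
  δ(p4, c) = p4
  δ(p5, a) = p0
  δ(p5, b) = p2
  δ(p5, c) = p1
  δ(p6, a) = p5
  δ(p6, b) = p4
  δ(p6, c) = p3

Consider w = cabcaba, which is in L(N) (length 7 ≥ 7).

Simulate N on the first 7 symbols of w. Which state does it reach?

Run of N on the first 7 characters of w = c a b c a b a:
  step 0: p0  (start)
  step 1: p6  (read c: p0→p6)
  step 2: p5  (read a: p6→p5)
  step 3: p2  (read b: p5→p2)
  step 4: p6  (read c: p2→p6)
  step 5: p5  (read a: p6→p5)
  step 6: p2  (read b: p5→p2)
  step 7: p5  (read a: p2→p5)

After reading 7 characters, N is in state p5.
(This kind of state-tracing is the core of the pumping-lemma construction: with 7 states, pigeonhole forces a repeat within the first 7 steps.)

p5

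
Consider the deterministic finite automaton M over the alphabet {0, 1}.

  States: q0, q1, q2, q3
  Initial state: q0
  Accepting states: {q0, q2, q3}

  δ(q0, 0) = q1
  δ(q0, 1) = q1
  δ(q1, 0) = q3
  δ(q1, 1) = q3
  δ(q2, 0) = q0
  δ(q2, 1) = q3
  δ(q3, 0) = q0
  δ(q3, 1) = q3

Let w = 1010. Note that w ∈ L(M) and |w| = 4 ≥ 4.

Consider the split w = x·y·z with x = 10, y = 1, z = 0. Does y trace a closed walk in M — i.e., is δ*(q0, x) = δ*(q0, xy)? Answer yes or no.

yes

Run of M on the first 3 characters of w = 1 0 1:
  step 0: q0  (start)
  step 1: q1  (read 1: q0→q1)
  step 2: q3  (read 0: q1→q3)
  step 3: q3  (read 1: q3→q3)

After x (step 2): q3. After xy (step 3): q3.
They match, so y = 1 drives M around a cycle from q3 back to itself; pumping y any number of times keeps M in q3 before reading z, and xyⁱz ∈ L(M) for every i ≥ 0.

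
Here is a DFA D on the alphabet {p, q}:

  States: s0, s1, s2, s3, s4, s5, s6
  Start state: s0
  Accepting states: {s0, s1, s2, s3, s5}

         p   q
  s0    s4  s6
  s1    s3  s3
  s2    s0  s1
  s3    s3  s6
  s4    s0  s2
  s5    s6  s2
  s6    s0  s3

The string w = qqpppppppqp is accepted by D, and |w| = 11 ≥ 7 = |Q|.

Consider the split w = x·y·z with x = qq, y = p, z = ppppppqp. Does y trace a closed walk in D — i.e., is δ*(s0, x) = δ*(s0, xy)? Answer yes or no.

State sequence: s0 -q-> s6 -q-> s3 -p-> s3

After x (step 2): s3. After xy (step 3): s3.
They match, so y = p drives D around a cycle from s3 back to itself; pumping y any number of times keeps D in s3 before reading z, and xyⁱz ∈ L(D) for every i ≥ 0.

yes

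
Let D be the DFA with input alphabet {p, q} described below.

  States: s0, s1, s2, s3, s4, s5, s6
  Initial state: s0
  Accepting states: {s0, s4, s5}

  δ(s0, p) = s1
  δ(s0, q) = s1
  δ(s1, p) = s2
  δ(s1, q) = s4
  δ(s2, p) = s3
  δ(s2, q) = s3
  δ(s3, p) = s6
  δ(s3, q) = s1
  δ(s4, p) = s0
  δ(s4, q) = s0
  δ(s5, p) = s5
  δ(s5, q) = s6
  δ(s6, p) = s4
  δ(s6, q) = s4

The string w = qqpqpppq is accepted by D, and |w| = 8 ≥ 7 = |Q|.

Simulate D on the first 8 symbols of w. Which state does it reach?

Run of D on the first 8 characters of w = q q p q p p p q:
  step 0: s0  (start)
  step 1: s1  (read q: s0→s1)
  step 2: s4  (read q: s1→s4)
  step 3: s0  (read p: s4→s0)
  step 4: s1  (read q: s0→s1)
  step 5: s2  (read p: s1→s2)
  step 6: s3  (read p: s2→s3)
  step 7: s6  (read p: s3→s6)
  step 8: s4  (read q: s6→s4)

After reading 8 characters, D is in state s4.

s4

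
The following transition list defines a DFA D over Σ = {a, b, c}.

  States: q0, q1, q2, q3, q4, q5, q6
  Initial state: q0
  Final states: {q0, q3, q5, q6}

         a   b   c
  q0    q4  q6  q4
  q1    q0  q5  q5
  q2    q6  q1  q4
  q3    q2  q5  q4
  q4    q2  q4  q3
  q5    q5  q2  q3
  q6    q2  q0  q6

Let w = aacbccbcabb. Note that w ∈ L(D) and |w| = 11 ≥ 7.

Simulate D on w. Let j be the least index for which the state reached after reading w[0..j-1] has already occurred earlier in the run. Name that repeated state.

Run of D on w = a a c b c c b c a b b:
  step 0: q0  (start)
  step 1: q4  (read a: q0→q4)
  step 2: q2  (read a: q4→q2)
  step 3: q4  (read c: q2→q4)   ← first repeat (q4 seen earlier)
  step 4: q4  (read b: q4→q4)
  step 5: q3  (read c: q4→q3)
  step 6: q4  (read c: q3→q4)
  step 7: q4  (read b: q4→q4)
  step 8: q3  (read c: q4→q3)
  step 9: q2  (read a: q3→q2)
  step 10: q1  (read b: q2→q1)
  step 11: q5  (read b: q1→q5)

The earliest repeat is at step j = 3: D is in q4, which it already visited at step i = 1.

q4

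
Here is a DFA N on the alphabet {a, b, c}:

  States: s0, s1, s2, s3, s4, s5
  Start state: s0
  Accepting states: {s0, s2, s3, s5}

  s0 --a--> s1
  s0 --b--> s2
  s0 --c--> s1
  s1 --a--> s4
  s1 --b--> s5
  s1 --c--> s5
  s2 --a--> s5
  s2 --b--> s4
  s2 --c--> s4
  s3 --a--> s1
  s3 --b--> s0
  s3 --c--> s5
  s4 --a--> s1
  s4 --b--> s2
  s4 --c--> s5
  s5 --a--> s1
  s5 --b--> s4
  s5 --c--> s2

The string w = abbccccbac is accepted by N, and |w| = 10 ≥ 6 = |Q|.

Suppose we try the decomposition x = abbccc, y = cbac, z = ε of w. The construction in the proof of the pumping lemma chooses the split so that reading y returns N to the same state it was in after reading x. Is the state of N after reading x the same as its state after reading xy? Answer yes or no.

no

Run of N on the first 10 characters of w = a b b c c c c b a c:
  step 0: s0  (start)
  step 1: s1  (read a: s0→s1)
  step 2: s5  (read b: s1→s5)
  step 3: s4  (read b: s5→s4)
  step 4: s5  (read c: s4→s5)
  step 5: s2  (read c: s5→s2)
  step 6: s4  (read c: s2→s4)
  step 7: s5  (read c: s4→s5)
  step 8: s4  (read b: s5→s4)
  step 9: s1  (read a: s4→s1)
  step 10: s5  (read c: s1→s5)

After x (step 6): s4. After xy (step 10): s5.
They differ (s4 ≠ s5), so y is not a cycle from the state after x; this split is not the one the pumping-lemma construction produces, and pumping y need not keep the string in L(N).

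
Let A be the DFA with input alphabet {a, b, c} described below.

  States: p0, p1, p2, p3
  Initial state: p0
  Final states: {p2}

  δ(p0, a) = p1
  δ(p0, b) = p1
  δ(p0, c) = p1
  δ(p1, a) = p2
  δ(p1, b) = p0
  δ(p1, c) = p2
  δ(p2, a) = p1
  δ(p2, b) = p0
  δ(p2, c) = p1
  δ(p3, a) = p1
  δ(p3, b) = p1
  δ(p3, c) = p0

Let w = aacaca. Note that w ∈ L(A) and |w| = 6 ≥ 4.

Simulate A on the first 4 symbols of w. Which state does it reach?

Run of A on the first 4 characters of w = a a c a:
  step 0: p0  (start)
  step 1: p1  (read a: p0→p1)
  step 2: p2  (read a: p1→p2)
  step 3: p1  (read c: p2→p1)
  step 4: p2  (read a: p1→p2)

After reading 4 characters, A is in state p2.
(This kind of state-tracing is the core of the pumping-lemma construction: with 4 states, pigeonhole forces a repeat within the first 4 steps.)

p2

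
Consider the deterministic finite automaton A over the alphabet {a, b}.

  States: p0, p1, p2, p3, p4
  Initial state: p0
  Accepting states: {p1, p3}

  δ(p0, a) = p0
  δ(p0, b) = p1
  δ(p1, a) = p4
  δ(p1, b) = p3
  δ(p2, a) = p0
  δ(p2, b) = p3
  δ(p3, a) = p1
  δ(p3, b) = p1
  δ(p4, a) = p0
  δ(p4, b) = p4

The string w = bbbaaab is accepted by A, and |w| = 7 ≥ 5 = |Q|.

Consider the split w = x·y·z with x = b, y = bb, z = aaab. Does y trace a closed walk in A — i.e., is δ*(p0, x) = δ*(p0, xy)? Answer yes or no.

Run of A on the first 3 characters of w = b b b:
  step 0: p0  (start)
  step 1: p1  (read b: p0→p1)
  step 2: p3  (read b: p1→p3)
  step 3: p1  (read b: p3→p1)

After x (step 1): p1. After xy (step 3): p1.
They match, so y = bb drives A around a cycle from p1 back to itself; pumping y any number of times keeps A in p1 before reading z, and xyⁱz ∈ L(A) for every i ≥ 0.

yes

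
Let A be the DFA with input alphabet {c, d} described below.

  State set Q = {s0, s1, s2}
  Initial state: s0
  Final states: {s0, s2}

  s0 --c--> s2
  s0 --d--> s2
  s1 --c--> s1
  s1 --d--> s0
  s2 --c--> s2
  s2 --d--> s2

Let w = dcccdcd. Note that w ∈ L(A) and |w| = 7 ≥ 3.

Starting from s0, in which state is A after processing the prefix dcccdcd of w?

State sequence: s0 -d-> s2 -c-> s2 -c-> s2 -c-> s2 -d-> s2 -c-> s2 -d-> s2

After reading 7 characters, A is in state s2.
(This kind of state-tracing is the core of the pumping-lemma construction: with 3 states, pigeonhole forces a repeat within the first 3 steps.)

s2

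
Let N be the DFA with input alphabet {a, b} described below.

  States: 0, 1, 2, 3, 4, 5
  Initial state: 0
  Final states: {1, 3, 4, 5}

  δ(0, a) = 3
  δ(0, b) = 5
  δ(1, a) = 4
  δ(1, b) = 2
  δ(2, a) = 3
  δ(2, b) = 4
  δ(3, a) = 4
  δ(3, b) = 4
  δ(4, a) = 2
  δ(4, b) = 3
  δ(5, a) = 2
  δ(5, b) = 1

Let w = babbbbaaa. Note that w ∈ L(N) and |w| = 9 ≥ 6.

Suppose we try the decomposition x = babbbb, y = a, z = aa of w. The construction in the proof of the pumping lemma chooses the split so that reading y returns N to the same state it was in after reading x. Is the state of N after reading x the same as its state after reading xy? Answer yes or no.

State sequence: 0 -b-> 5 -a-> 2 -b-> 4 -b-> 3 -b-> 4 -b-> 3 -a-> 4

After x (step 6): 3. After xy (step 7): 4.
They differ (3 ≠ 4), so y is not a cycle from the state after x; this split is not the one the pumping-lemma construction produces, and pumping y need not keep the string in L(N).

no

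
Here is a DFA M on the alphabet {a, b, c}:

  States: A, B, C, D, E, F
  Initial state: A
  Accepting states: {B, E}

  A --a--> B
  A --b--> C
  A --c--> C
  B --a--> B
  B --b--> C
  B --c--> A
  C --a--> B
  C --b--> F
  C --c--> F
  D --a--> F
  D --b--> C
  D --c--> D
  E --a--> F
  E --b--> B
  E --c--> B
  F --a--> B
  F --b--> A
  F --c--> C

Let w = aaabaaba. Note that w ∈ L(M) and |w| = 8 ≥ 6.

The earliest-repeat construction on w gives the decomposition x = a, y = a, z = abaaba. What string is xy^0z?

xy⁰z = xz = a·abaaba = aabaaba.
Reading y = a takes M from B back to B, so after x the machine is still in B, and z then leads to the accepting state B. Hence aabaaba ∈ L(M).

aabaaba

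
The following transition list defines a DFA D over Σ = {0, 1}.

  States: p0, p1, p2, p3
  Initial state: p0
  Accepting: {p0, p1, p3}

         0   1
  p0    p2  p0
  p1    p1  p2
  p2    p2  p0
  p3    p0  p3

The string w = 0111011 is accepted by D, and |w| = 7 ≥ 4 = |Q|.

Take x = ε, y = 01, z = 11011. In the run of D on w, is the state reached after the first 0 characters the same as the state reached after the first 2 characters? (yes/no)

yes

State sequence: p0 -0-> p2 -1-> p0

After x (step 0): p0. After xy (step 2): p0.
They match, so y = 01 drives D around a cycle from p0 back to itself; pumping y any number of times keeps D in p0 before reading z, and xyⁱz ∈ L(D) for every i ≥ 0.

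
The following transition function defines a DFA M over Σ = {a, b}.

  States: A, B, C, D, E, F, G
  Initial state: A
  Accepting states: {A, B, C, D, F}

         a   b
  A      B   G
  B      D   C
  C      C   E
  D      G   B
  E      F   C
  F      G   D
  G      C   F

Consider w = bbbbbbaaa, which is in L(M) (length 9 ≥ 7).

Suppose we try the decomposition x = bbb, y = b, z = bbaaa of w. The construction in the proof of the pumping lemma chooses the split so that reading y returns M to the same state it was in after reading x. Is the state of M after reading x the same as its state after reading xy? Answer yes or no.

Run of M on the first 4 characters of w = b b b b:
  step 0: A  (start)
  step 1: G  (read b: A→G)
  step 2: F  (read b: G→F)
  step 3: D  (read b: F→D)
  step 4: B  (read b: D→B)

After x (step 3): D. After xy (step 4): B.
They differ (D ≠ B), so y is not a cycle from the state after x; this split is not the one the pumping-lemma construction produces, and pumping y need not keep the string in L(M).

no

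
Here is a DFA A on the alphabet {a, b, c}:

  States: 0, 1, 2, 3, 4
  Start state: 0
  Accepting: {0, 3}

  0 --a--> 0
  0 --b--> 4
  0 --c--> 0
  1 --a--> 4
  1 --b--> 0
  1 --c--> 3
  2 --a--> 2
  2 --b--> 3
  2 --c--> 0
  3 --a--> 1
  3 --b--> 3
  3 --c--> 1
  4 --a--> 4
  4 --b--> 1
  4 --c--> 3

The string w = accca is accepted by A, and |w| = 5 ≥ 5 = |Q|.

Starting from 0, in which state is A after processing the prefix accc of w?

Run of A on the first 4 characters of w = a c c c:
  step 0: 0  (start)
  step 1: 0  (read a: 0→0)
  step 2: 0  (read c: 0→0)
  step 3: 0  (read c: 0→0)
  step 4: 0  (read c: 0→0)

After reading 4 characters, A is in state 0.

0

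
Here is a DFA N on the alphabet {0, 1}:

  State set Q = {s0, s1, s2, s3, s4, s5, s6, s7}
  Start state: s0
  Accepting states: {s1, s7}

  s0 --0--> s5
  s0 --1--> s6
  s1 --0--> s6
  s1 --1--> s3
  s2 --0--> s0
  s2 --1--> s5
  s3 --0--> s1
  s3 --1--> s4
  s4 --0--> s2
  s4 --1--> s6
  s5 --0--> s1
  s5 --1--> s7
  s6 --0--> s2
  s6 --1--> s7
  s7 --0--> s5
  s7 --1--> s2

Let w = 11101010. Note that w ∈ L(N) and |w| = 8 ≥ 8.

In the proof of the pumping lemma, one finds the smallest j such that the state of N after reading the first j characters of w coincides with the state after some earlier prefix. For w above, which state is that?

s0

Run of N on w = 1 1 1 0 1 0 1 0:
  step 0: s0  (start)
  step 1: s6  (read 1: s0→s6)
  step 2: s7  (read 1: s6→s7)
  step 3: s2  (read 1: s7→s2)
  step 4: s0  (read 0: s2→s0)   ← first repeat (s0 seen earlier)
  step 5: s6  (read 1: s0→s6)
  step 6: s2  (read 0: s6→s2)
  step 7: s5  (read 1: s2→s5)
  step 8: s1  (read 0: s5→s1)

The earliest repeat is at step j = 4: N is in s0, which it already visited at step i = 0.
With |Q| = 8, pigeonhole forces a state repeat no later than step 8; the substring read between the first and second visits to that state can be pumped.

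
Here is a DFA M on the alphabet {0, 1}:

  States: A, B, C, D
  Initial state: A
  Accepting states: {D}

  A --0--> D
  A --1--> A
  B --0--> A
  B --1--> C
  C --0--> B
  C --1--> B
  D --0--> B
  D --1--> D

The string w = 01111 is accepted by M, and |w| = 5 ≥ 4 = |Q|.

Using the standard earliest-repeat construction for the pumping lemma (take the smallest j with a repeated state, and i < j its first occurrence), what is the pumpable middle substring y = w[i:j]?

1

State sequence: A -0-> D -1-> D -1-> D -1-> D -1-> D
First repeat at step 2: D was already visited.

So i = 1, j = 2, giving x = w[0:1] = 0, y = w[1:2] = 1, z = w[2:5] = 111.
Check: |xy| = 2 ≤ 4 and |y| = 1 ≥ 1. Reading y takes M from D back to D, so every xyⁱz is accepted.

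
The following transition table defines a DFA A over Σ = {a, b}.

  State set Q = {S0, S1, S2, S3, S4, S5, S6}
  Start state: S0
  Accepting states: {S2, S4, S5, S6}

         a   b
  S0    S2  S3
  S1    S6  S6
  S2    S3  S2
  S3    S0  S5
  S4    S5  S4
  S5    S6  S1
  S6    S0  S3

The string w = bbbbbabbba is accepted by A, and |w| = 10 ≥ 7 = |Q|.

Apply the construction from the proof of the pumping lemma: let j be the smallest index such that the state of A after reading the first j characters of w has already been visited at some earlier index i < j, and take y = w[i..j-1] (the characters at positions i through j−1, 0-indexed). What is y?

bbbb

State sequence: S0 -b-> S3 -b-> S5 -b-> S1 -b-> S6 -b-> S3 -a-> S0 -b-> S3 -b-> S5 -b-> S1 -a-> S6
First repeat at step 5: S3 was already visited.

So i = 1, j = 5, giving x = w[0:1] = b, y = w[1:5] = bbbb, z = w[5:10] = abbba.
Check: |xy| = 5 ≤ 7 and |y| = 4 ≥ 1. Reading y takes A from S3 back to S3, so every xyⁱz is accepted.
Pumping length from the standard proof: p = 7 (the number of states). The repeated state found above gives |xy| = j ≤ 7 and |y| = j − i ≥ 1.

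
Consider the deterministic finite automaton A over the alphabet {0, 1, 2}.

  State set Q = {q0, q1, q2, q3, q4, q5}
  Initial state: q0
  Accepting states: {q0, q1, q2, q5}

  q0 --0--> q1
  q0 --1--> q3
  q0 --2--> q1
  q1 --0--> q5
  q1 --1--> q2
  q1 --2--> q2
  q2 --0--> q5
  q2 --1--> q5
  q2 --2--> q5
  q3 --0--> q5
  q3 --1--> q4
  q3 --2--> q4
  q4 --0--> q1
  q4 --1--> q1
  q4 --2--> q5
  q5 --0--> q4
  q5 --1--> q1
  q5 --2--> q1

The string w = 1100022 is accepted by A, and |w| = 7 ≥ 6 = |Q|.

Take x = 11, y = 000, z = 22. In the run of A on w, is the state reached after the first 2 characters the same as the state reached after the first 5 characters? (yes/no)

State sequence: q0 -1-> q3 -1-> q4 -0-> q1 -0-> q5 -0-> q4

After x (step 2): q4. After xy (step 5): q4.
They match, so y = 000 drives A around a cycle from q4 back to itself; pumping y any number of times keeps A in q4 before reading z, and xyⁱz ∈ L(A) for every i ≥ 0.

yes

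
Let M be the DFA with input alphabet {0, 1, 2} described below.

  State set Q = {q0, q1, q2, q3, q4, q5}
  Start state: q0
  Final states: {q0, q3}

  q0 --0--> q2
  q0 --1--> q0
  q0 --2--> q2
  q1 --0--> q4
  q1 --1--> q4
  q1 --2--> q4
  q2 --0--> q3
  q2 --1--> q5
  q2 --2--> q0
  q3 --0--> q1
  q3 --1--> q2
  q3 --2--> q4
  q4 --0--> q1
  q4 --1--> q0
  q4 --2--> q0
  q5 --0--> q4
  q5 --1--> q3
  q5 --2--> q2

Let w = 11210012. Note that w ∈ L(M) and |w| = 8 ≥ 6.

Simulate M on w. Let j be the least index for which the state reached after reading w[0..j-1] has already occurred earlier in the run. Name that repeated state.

q0

Run of M on w = 1 1 2 1 0 0 1 2:
  step 0: q0  (start)
  step 1: q0  (read 1: q0→q0)   ← first repeat (q0 seen earlier)
  step 2: q0  (read 1: q0→q0)
  step 3: q2  (read 2: q0→q2)
  step 4: q5  (read 1: q2→q5)
  step 5: q4  (read 0: q5→q4)
  step 6: q1  (read 0: q4→q1)
  step 7: q4  (read 1: q1→q4)
  step 8: q0  (read 2: q4→q0)

The earliest repeat is at step j = 1: M is in q0, which it already visited at step i = 0.
Since M has 6 states, any run of length ≥ 6 visits 6+1 states, so by pigeonhole some state repeats within the first 6 steps — that repeat gives the pumpable loop.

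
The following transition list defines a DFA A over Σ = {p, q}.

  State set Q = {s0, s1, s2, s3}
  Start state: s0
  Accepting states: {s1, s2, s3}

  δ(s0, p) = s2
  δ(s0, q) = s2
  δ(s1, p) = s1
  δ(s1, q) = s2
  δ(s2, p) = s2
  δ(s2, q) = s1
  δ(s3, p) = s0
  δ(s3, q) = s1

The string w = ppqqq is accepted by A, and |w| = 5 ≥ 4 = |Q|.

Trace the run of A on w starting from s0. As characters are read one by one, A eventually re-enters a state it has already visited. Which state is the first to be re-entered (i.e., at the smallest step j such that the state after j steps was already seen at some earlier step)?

s2

State sequence: s0 -p-> s2 -p-> s2 -q-> s1 -q-> s2 -q-> s1
First repeat at step 2: s2 was already visited.

The earliest repeat is at step j = 2: A is in s2, which it already visited at step i = 1.
With |Q| = 4, pigeonhole forces a state repeat no later than step 4; the substring read between the first and second visits to that state can be pumped.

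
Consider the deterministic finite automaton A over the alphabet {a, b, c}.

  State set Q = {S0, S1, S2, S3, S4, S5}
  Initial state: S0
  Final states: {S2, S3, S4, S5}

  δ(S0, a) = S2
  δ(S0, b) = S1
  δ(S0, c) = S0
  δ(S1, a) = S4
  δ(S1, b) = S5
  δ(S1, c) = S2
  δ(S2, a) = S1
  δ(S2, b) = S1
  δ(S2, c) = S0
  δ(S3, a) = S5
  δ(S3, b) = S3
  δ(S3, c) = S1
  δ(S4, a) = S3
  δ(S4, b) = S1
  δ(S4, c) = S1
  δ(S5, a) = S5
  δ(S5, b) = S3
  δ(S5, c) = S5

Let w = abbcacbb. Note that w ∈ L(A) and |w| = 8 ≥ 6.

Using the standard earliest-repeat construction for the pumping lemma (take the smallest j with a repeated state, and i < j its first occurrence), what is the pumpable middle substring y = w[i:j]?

Run of A on w = a b b c a c b b:
  step 0: S0  (start)
  step 1: S2  (read a: S0→S2)
  step 2: S1  (read b: S2→S1)
  step 3: S5  (read b: S1→S5)
  step 4: S5  (read c: S5→S5)   ← first repeat (S5 seen earlier)
  step 5: S5  (read a: S5→S5)
  step 6: S5  (read c: S5→S5)
  step 7: S3  (read b: S5→S3)
  step 8: S3  (read b: S3→S3)

So i = 3, j = 4, giving x = w[0:3] = abb, y = w[3:4] = c, z = w[4:8] = acbb.
Check: |xy| = 4 ≤ 6 and |y| = 1 ≥ 1. Reading y takes A from S5 back to S5, so every xyⁱz is accepted.

c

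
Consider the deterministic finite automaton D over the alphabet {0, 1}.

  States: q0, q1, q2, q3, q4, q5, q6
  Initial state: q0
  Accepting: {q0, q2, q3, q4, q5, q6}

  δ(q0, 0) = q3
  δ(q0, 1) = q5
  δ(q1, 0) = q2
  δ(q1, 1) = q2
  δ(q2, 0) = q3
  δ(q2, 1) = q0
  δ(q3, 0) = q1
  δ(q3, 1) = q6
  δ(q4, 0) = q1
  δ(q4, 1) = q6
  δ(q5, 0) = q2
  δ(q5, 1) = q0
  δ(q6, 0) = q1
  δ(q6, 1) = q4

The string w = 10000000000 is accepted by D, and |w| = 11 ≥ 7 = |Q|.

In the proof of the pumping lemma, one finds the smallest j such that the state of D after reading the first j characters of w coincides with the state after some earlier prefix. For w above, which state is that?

q2

Run of D on w = 1 0 0 0 0 0 0 0 0 0 0:
  step 0: q0  (start)
  step 1: q5  (read 1: q0→q5)
  step 2: q2  (read 0: q5→q2)
  step 3: q3  (read 0: q2→q3)
  step 4: q1  (read 0: q3→q1)
  step 5: q2  (read 0: q1→q2)   ← first repeat (q2 seen earlier)
  step 6: q3  (read 0: q2→q3)
  step 7: q1  (read 0: q3→q1)
  step 8: q2  (read 0: q1→q2)
  step 9: q3  (read 0: q2→q3)
  step 10: q1  (read 0: q3→q1)
  step 11: q2  (read 0: q1→q2)

The earliest repeat is at step j = 5: D is in q2, which it already visited at step i = 2.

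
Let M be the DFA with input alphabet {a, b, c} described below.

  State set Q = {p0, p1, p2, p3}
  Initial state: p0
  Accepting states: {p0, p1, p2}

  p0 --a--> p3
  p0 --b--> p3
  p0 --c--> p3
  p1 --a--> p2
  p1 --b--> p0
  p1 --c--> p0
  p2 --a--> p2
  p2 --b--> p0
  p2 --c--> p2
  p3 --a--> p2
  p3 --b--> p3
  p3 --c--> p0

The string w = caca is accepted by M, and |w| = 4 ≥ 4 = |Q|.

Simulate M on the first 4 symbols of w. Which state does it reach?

p2

Run of M on the first 4 characters of w = c a c a:
  step 0: p0  (start)
  step 1: p3  (read c: p0→p3)
  step 2: p2  (read a: p3→p2)
  step 3: p2  (read c: p2→p2)
  step 4: p2  (read a: p2→p2)

After reading 4 characters, M is in state p2.
(This kind of state-tracing is the core of the pumping-lemma construction: with 4 states, pigeonhole forces a repeat within the first 4 steps.)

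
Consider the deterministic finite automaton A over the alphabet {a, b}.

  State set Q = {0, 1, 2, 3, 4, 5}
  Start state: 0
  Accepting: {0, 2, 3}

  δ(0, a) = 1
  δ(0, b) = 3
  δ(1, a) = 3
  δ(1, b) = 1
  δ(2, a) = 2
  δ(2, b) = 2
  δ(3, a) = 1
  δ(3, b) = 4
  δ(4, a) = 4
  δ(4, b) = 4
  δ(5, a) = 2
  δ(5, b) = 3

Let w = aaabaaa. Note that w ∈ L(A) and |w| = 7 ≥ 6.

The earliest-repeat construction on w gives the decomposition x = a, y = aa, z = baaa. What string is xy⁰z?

abaaa

xy⁰z = xz = a·baaa = abaaa.
Reading y = aa takes A from 1 back to 1, so after x the machine is still in 1, and z then leads to the accepting state 3. Hence abaaa ∈ L(A).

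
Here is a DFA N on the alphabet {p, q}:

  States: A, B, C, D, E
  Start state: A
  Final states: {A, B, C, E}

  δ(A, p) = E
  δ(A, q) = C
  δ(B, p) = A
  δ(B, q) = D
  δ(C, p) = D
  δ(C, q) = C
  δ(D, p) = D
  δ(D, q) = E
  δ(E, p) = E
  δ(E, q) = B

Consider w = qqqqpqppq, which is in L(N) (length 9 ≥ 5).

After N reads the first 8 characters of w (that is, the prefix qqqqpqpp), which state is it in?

Run of N on the first 8 characters of w = q q q q p q p p:
  step 0: A  (start)
  step 1: C  (read q: A→C)
  step 2: C  (read q: C→C)
  step 3: C  (read q: C→C)
  step 4: C  (read q: C→C)
  step 5: D  (read p: C→D)
  step 6: E  (read q: D→E)
  step 7: E  (read p: E→E)
  step 8: E  (read p: E→E)

After reading 8 characters, N is in state E.
(This kind of state-tracing is the core of the pumping-lemma construction: with 5 states, pigeonhole forces a repeat within the first 5 steps.)

E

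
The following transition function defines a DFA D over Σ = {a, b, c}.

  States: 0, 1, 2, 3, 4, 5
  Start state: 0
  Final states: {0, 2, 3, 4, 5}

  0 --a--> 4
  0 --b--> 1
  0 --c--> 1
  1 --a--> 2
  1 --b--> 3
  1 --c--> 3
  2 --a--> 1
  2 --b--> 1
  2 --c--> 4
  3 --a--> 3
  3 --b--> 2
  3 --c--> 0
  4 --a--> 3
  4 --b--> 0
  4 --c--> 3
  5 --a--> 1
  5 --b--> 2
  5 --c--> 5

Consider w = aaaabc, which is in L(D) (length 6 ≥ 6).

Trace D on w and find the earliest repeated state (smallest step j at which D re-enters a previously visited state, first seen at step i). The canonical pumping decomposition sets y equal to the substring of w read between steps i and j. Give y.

a

Run of D on w = a a a a b c:
  step 0: 0  (start)
  step 1: 4  (read a: 0→4)
  step 2: 3  (read a: 4→3)
  step 3: 3  (read a: 3→3)   ← first repeat (3 seen earlier)
  step 4: 3  (read a: 3→3)
  step 5: 2  (read b: 3→2)
  step 6: 4  (read c: 2→4)

So i = 2, j = 3, giving x = w[0:2] = aa, y = w[2:3] = a, z = w[3:6] = abc.
Check: |xy| = 3 ≤ 6 and |y| = 1 ≥ 1. Reading y takes D from 3 back to 3, so every xyⁱz is accepted.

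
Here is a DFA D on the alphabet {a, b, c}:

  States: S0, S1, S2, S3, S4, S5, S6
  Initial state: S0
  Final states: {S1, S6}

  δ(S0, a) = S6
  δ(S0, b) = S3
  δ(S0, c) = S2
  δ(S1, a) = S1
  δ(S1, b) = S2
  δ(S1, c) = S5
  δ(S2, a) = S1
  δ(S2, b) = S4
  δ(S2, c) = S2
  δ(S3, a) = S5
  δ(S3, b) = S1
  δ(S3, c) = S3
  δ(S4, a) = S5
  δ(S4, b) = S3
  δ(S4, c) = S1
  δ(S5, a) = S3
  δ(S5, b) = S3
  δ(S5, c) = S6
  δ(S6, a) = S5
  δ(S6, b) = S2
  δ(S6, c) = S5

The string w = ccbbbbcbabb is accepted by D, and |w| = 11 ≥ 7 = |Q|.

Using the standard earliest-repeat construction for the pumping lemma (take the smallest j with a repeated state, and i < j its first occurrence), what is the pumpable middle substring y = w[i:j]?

State sequence: S0 -c-> S2 -c-> S2 -b-> S4 -b-> S3 -b-> S1 -b-> S2 -c-> S2 -b-> S4 -a-> S5 -b-> S3 -b-> S1
First repeat at step 2: S2 was already visited.

So i = 1, j = 2, giving x = w[0:1] = c, y = w[1:2] = c, z = w[2:11] = bbbbcbabb.
Check: |xy| = 2 ≤ 7 and |y| = 1 ≥ 1. Reading y takes D from S2 back to S2, so every xyⁱz is accepted.
Pumping length from the standard proof: p = 7 (the number of states). The repeated state found above gives |xy| = j ≤ 7 and |y| = j − i ≥ 1.

c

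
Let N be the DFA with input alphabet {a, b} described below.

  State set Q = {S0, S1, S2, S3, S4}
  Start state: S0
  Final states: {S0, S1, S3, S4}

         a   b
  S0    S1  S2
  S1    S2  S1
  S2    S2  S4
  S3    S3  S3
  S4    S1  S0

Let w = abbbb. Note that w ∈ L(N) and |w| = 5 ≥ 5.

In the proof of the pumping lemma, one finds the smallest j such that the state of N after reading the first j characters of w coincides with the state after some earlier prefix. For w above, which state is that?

S1

Run of N on w = a b b b b:
  step 0: S0  (start)
  step 1: S1  (read a: S0→S1)
  step 2: S1  (read b: S1→S1)   ← first repeat (S1 seen earlier)
  step 3: S1  (read b: S1→S1)
  step 4: S1  (read b: S1→S1)
  step 5: S1  (read b: S1→S1)

The earliest repeat is at step j = 2: N is in S1, which it already visited at step i = 1.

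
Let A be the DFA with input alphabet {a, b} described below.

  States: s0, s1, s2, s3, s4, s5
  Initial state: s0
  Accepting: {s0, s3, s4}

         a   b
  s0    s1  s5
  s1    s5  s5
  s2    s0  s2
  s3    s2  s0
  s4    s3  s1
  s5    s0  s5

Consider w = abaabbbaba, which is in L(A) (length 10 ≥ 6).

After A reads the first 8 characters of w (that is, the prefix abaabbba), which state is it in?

Run of A on the first 8 characters of w = a b a a b b b a:
  step 0: s0  (start)
  step 1: s1  (read a: s0→s1)
  step 2: s5  (read b: s1→s5)
  step 3: s0  (read a: s5→s0)
  step 4: s1  (read a: s0→s1)
  step 5: s5  (read b: s1→s5)
  step 6: s5  (read b: s5→s5)
  step 7: s5  (read b: s5→s5)
  step 8: s0  (read a: s5→s0)

After reading 8 characters, A is in state s0.
(This kind of state-tracing is the core of the pumping-lemma construction: with 6 states, pigeonhole forces a repeat within the first 6 steps.)

s0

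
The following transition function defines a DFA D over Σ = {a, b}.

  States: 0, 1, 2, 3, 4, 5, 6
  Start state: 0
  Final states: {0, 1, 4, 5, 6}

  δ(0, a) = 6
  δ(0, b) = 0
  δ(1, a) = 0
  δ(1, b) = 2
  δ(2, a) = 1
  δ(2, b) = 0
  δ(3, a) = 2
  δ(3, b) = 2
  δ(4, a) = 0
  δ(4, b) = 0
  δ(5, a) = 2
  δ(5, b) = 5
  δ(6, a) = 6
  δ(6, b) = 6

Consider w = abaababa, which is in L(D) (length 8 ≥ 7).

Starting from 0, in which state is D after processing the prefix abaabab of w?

6

Run of D on the first 7 characters of w = a b a a b a b:
  step 0: 0  (start)
  step 1: 6  (read a: 0→6)
  step 2: 6  (read b: 6→6)
  step 3: 6  (read a: 6→6)
  step 4: 6  (read a: 6→6)
  step 5: 6  (read b: 6→6)
  step 6: 6  (read a: 6→6)
  step 7: 6  (read b: 6→6)

After reading 7 characters, D is in state 6.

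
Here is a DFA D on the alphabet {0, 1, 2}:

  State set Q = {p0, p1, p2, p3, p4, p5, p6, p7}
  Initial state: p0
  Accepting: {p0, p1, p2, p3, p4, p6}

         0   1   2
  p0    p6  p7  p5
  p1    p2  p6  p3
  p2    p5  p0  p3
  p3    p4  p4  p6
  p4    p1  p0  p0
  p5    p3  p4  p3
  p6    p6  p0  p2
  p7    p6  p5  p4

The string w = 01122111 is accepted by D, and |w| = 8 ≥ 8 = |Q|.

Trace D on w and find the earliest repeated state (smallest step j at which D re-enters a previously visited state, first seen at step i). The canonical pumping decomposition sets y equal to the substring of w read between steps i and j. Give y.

Run of D on w = 0 1 1 2 2 1 1 1:
  step 0: p0  (start)
  step 1: p6  (read 0: p0→p6)
  step 2: p0  (read 1: p6→p0)   ← first repeat (p0 seen earlier)
  step 3: p7  (read 1: p0→p7)
  step 4: p4  (read 2: p7→p4)
  step 5: p0  (read 2: p4→p0)
  step 6: p7  (read 1: p0→p7)
  step 7: p5  (read 1: p7→p5)
  step 8: p4  (read 1: p5→p4)

So i = 0, j = 2, giving x = w[0:0] = ε, y = w[0:2] = 01, z = w[2:8] = 122111.
Check: |xy| = 2 ≤ 8 and |y| = 2 ≥ 1. Reading y takes D from p0 back to p0, so every xyⁱz is accepted.

01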